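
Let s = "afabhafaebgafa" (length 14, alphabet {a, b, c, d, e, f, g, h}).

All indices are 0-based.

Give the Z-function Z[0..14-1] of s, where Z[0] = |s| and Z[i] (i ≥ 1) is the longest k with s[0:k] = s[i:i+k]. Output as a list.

Z[0]=14
i=1: i≥r, start 0; Z[1]=0
i=2: i≥r, start 0; Z[2]=1 extend→box=[2,3)
i=3: i≥r, start 0; Z[3]=0
i=4: i≥r, start 0; Z[4]=0
i=5: i≥r, start 0; Z[5]=3 extend→box=[5,8)
i=6: min(r-i=2, Z[1]=0)=0; Z[6]=0
i=7: min(r-i=1, Z[2]=1)=1; Z[7]=1
i=8: i≥r, start 0; Z[8]=0
i=9: i≥r, start 0; Z[9]=0
i=10: i≥r, start 0; Z[10]=0
i=11: i≥r, start 0; Z[11]=3 extend→box=[11,14)
i=12: min(r-i=2, Z[1]=0)=0; Z[12]=0
i=13: min(r-i=1, Z[2]=1)=1; Z[13]=1

[14, 0, 1, 0, 0, 3, 0, 1, 0, 0, 0, 3, 0, 1]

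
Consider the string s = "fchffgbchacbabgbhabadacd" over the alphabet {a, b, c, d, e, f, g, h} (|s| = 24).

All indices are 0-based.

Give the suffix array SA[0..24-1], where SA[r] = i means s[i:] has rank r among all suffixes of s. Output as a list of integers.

[17, 12, 9, 21, 19, 11, 18, 6, 13, 15, 10, 22, 7, 1, 23, 20, 0, 3, 4, 5, 14, 16, 8, 2]

rank | idx | suffix
   0 |  17 | abadacd
   1 |  12 | abgbhabadacd
   2 |   9 | acbabgbhabadacd
   3 |  21 | acd
   4 |  19 | adacd
   5 |  11 | babgbhabadacd
   6 |  18 | badacd
   7 |   6 | bchacbabgbhabadacd
   8 |  13 | bgbhabadacd
   9 |  15 | bhabadacd
  10 |  10 | cbabgbhabadacd
  11 |  22 | cd
  12 |   7 | chacbabgbhabadacd
  13 |   1 | chffgbchacbabgbhabadacd
  14 |  23 | d
  15 |  20 | dacd
  16 |   0 | fchffgbchacbabgbhabadacd
  17 |   3 | ffgbchacbabgbhabadacd
  18 |   4 | fgbchacbabgbhabadacd
  19 |   5 | gbchacbabgbhabadacd
  20 |  14 | gbhabadacd
  21 |  16 | habadacd
  22 |   8 | hacbabgbhabadacd
  23 |   2 | hffgbchacbabgbhabadacd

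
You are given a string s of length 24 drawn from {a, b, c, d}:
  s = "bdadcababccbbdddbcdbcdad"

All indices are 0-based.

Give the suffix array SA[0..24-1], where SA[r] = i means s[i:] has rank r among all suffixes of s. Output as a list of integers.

sorted suffixes:
  #0 SA[0]=5  'ababccbbdddbcdbcdad'
  #1 SA[1]=7  'abccbbdddbcdbcdad'
  #2 SA[2]=22  'ad'
  #3 SA[3]=2  'adcababccbbdddbcdbcdad'
  #4 SA[4]=6  'babccbbdddbcdbcdad'
  #5 SA[5]=11  'bbdddbcdbcdad'
  #6 SA[6]=8  'bccbbdddbcdbcdad'
  #7 SA[7]=19  'bcdad'
  #8 SA[8]=16  'bcdbcdad'
  #9 SA[9]=0  'bdadcababccbbdddbcdbcdad'
  #10 SA[10]=12  'bdddbcdbcdad'
  #11 SA[11]=4  'cababccbbdddbcdbcdad'
  #12 SA[12]=10  'cbbdddbcdbcdad'
  #13 SA[13]=9  'ccbbdddbcdbcdad'
  #14 SA[14]=20  'cdad'
  #15 SA[15]=17  'cdbcdad'
  #16 SA[16]=23  'd'
  #17 SA[17]=21  'dad'
  #18 SA[18]=1  'dadcababccbbdddbcdbcdad'
  #19 SA[19]=18  'dbcdad'
  #20 SA[20]=15  'dbcdbcdad'
  #21 SA[21]=3  'dcababccbbdddbcdbcdad'
  #22 SA[22]=14  'ddbcdbcdad'
  #23 SA[23]=13  'dddbcdbcdad'

[5, 7, 22, 2, 6, 11, 8, 19, 16, 0, 12, 4, 10, 9, 20, 17, 23, 21, 1, 18, 15, 3, 14, 13]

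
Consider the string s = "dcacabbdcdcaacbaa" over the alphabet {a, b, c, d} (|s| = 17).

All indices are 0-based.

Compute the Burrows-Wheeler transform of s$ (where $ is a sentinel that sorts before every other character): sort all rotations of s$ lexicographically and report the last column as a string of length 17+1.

rank  rotation            last
    0  $dcacabbdcdcaacbaa  a
    1  a$dcacabbdcdcaacba  a
    2  aa$dcacabbdcdcaacb  b
    3  aacbaa$dcacabbdcdc  c
    4  abbdcdcaacbaa$dcac  c
    5  acabbdcdcaacbaa$dc  c
    6  acbaa$dcacabbdcdca  a
    7  baa$dcacabbdcdcaac  c
    8  bbdcdcaacbaa$dcaca  a
    9  bdcdcaacbaa$dcacab  b
   10  caacbaa$dcacabbdcd  d
   11  cabbdcdcaacbaa$dca  a
   12  cacabbdcdcaacbaa$d  d
   13  cbaa$dcacabbdcdcaa  a
   14  cdcaacbaa$dcacabbd  d
   15  dcaacbaa$dcacabbdc  c
   16  dcacabbdcdcaacbaa$  $
   17  dcdcaacbaa$dcacabb  b

aabcccacabdadadc$b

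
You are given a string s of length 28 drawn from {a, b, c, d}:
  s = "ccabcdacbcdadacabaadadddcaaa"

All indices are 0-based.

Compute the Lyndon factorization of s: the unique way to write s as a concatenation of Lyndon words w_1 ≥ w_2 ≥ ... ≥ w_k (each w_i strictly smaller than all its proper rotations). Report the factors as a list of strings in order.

["c", "c", "abcdacbcdadac", "ab", "aadadddc", "a", "a", "a"]

emit factor 1: 'c' (i=0, period=1)
emit factor 2: 'c' (i=1, period=1)
emit factor 3: 'abcdacbcdadac' (i=2, period=13)
emit factor 4: 'ab' (i=15, period=2)
emit factor 5: 'aadadddc' (i=17, period=8)
emit factor 6: 'a' (i=25, period=1)
emit factor 7: 'a' (i=26, period=1)
emit factor 8: 'a' (i=27, period=1)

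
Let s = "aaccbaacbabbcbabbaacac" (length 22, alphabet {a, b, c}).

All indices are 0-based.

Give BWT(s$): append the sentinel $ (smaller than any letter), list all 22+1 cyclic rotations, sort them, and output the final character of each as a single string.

cbb$bbcaaabcccaabaacbaa

rank  rotation                 last
    0  $aaccbaacbabbcbabbaacac  c
    1  aacac$aaccbaacbabbcbabb  b
    2  aacbabbcbabbaacac$aaccb  b
    3  aaccbaacbabbcbabbaacac$  $
    4  abbaacac$aaccbaacbabbcb  b
    5  abbcbabbaacac$aaccbaacb  b
    6  ac$aaccbaacbabbcbabbaac  c
    7  acac$aaccbaacbabbcbabba  a
    8  acbabbcbabbaacac$aaccba  a
    9  accbaacbabbcbabbaacac$a  a
   10  baacac$aaccbaacbabbcbab  b
   11  baacbabbcbabbaacac$aacc  c
   12  babbaacac$aaccbaacbabbc  c
   13  babbcbabbaacac$aaccbaac  c
   14  bbaacac$aaccbaacbabbcba  a
   15  bbcbabbaacac$aaccbaacba  a
   16  bcbabbaacac$aaccbaacbab  b
   17  c$aaccbaacbabbcbabbaaca  a
   18  cac$aaccbaacbabbcbabbaa  a
   19  cbaacbabbcbabbaacac$aac  c
   20  cbabbaacac$aaccbaacbabb  b
   21  cbabbcbabbaacac$aaccbaa  a
   22  ccbaacbabbcbabbaacac$aa  a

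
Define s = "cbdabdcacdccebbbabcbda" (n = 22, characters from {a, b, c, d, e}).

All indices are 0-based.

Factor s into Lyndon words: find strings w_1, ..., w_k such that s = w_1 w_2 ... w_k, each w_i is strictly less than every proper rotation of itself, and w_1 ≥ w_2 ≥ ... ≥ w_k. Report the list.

["c", "bd", "abdcacdccebbb", "abcbd", "a"]

emit factor 1: 'c' (i=0, period=1)
emit factor 2: 'bd' (i=1, period=2)
emit factor 3: 'abdcacdccebbb' (i=3, period=13)
emit factor 4: 'abcbd' (i=16, period=5)
emit factor 5: 'a' (i=21, period=1)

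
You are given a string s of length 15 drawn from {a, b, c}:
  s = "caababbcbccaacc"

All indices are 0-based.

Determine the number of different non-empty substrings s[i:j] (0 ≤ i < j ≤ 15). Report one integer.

102

sorted suffixes:
  #0 SA[0]=1  'aababbcbccaacc'
  #1 SA[1]=11  'aacc'
  #2 SA[2]=2  'ababbcbccaacc'
  #3 SA[3]=4  'abbcbccaacc'
  #4 SA[4]=12  'acc'
  #5 SA[5]=3  'babbcbccaacc'
  #6 SA[6]=5  'bbcbccaacc'
  #7 SA[7]=6  'bcbccaacc'
  #8 SA[8]=8  'bccaacc'
  #9 SA[9]=14  'c'
  #10 SA[10]=0  'caababbcbccaacc'
  #11 SA[11]=10  'caacc'
  #12 SA[12]=7  'cbccaacc'
  #13 SA[13]=13  'cc'
  #14 SA[14]=9  'ccaacc'

SA = [1, 11, 2, 4, 12, 3, 5, 6, 8, 14, 0, 10, 7, 13, 9]
i: (SA[i-1],SA[i]) lcp shared
  1: (1,11) 2 'aa'
  2: (11,2) 1 'a'
  3: (2,4) 2 'ab'
  4: (4,12) 1 'a'
  5: (12,3) 0 ''
  6: (3,5) 1 'b'
  7: (5,6) 1 'b'
  8: (6,8) 2 'bc'
  9: (8,14) 0 ''
  10: (14,0) 1 'c'
  11: (0,10) 3 'caa'
  12: (10,7) 1 'c'
  13: (7,13) 1 'c'
  14: (13,9) 2 'cc'

n(n+1)/2 = 15·16/2 = 120
Σ LCP = 0 + 2 + 1 + 2 + 1 + 0 + 1 + 1 + 2 + 0 + 1 + 3 + 1 + 1 + 2 = 18
distinct = 120 − 18 = 102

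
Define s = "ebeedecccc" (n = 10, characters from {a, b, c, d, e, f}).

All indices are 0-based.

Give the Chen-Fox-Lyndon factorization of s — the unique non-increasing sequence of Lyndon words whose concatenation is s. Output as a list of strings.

emit factor 1: 'e' (i=0, period=1)
emit factor 2: 'beedecccc' (i=1, period=9)

["e", "beedecccc"]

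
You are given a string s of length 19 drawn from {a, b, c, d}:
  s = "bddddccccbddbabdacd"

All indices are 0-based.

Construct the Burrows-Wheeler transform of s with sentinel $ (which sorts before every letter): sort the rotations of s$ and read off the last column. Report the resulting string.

rank  rotation              last
    0  $bddddccccbddbabdacd  d
    1  abdacd$bddddccccbddb  b
    2  acd$bddddccccbddbabd  d
    3  babdacd$bddddccccbdd  d
    4  bdacd$bddddccccbddba  a
    5  bddbabdacd$bddddcccc  c
    6  bddddccccbddbabdacd$  $
    7  cbddbabdacd$bddddccc  c
    8  ccbddbabdacd$bddddcc  c
    9  cccbddbabdacd$bddddc  c
   10  ccccbddbabdacd$bdddd  d
   11  cd$bddddccccbddbabda  a
   12  d$bddddccccbddbabdac  c
   13  dacd$bddddccccbddbab  b
   14  dbabdacd$bddddccccbd  d
   15  dccccbddbabdacd$bddd  d
   16  ddbabdacd$bddddccccb  b
   17  ddccccbddbabdacd$bdd  d
   18  dddccccbddbabdacd$bd  d
   19  ddddccccbddbabdacd$b  b

dbddac$cccdacbddbddb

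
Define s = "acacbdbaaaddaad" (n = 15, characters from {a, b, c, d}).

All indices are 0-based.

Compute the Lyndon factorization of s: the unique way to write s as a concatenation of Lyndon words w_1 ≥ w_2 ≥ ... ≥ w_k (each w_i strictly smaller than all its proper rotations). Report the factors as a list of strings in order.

["acacbdb", "aaaddaad"]

emit factor 1: 'acacbdb' (i=0, period=7)
emit factor 2: 'aaaddaad' (i=7, period=8)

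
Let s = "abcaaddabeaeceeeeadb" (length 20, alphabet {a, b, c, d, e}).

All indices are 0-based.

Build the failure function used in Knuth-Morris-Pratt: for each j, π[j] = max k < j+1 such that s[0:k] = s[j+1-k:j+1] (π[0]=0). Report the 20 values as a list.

π[0] = 0
j=1 s[j]='b': π[1]=0 (border '')
j=2 s[j]='c': π[2]=0 (border '')
j=3 s[j]='a': π[3]=1 (border 'a')
j=4 s[j]='a': k: 1→0; π[4]=1 (border 'a')
j=5 s[j]='d': k: 1→0; π[5]=0 (border '')
j=6 s[j]='d': π[6]=0 (border '')
j=7 s[j]='a': π[7]=1 (border 'a')
j=8 s[j]='b': π[8]=2 (border 'ab')
j=9 s[j]='e': k: 2→0; π[9]=0 (border '')
j=10 s[j]='a': π[10]=1 (border 'a')
j=11 s[j]='e': k: 1→0; π[11]=0 (border '')
j=12 s[j]='c': π[12]=0 (border '')
j=13 s[j]='e': π[13]=0 (border '')
j=14 s[j]='e': π[14]=0 (border '')
j=15 s[j]='e': π[15]=0 (border '')
j=16 s[j]='e': π[16]=0 (border '')
j=17 s[j]='a': π[17]=1 (border 'a')
j=18 s[j]='d': k: 1→0; π[18]=0 (border '')
j=19 s[j]='b': π[19]=0 (border '')

[0, 0, 0, 1, 1, 0, 0, 1, 2, 0, 1, 0, 0, 0, 0, 0, 0, 1, 0, 0]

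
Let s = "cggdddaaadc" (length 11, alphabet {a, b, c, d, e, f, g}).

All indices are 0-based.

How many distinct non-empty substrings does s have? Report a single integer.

57

rank→(start, suffix):
  0 → (6, 'aaadc')
  1 → (7, 'aadc')
  2 → (8, 'adc')
  3 → (10, 'c')
  4 → (0, 'cggdddaaadc')
  5 → (5, 'daaadc')
  6 → (9, 'dc')
  7 → (4, 'ddaaadc')
  8 → (3, 'dddaaadc')
  9 → (2, 'gdddaaadc')
  10 → (1, 'ggdddaaadc')

SA = [6, 7, 8, 10, 0, 5, 9, 4, 3, 2, 1]
[i] adj suffixes → lcp
  [1] 6/7 → 2 ('aa')
  [2] 7/8 → 1 ('a')
  [3] 8/10 → 0 ('')
  [4] 10/0 → 1 ('c')
  [5] 0/5 → 0 ('')
  [6] 5/9 → 1 ('d')
  [7] 9/4 → 1 ('d')
  [8] 4/3 → 2 ('dd')
  [9] 3/2 → 0 ('')
  [10] 2/1 → 1 ('g')

n(n+1)/2 = 11·12/2 = 66
Σ LCP = 0 + 2 + 1 + 0 + 1 + 0 + 1 + 1 + 2 + 0 + 1 = 9
distinct = 66 − 9 = 57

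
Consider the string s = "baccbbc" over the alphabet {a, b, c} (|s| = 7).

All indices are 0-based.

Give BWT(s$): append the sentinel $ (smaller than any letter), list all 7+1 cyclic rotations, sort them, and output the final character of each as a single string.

rank  rotation  last
    0  $baccbbc  c
    1  accbbc$b  b
    2  baccbbc$  $
    3  bbc$bacc  c
    4  bc$baccb  b
    5  c$baccbb  b
    6  cbbc$bac  c
    7  ccbbc$ba  a

cb$cbbca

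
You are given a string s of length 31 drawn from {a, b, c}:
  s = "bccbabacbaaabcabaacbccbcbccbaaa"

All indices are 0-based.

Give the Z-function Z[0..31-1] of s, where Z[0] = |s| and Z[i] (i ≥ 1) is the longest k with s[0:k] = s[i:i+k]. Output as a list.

[31, 0, 0, 1, 0, 1, 0, 0, 1, 0, 0, 0, 2, 0, 0, 1, 0, 0, 0, 4, 0, 0, 2, 0, 5, 0, 0, 1, 0, 0, 0]

Z[0]=31
i=1: outside box; Z[1]=0
i=2: outside box; Z[2]=0
i=3: outside box; Z[3]=1 grow→box=[3,4)
i=4: outside box; Z[4]=0
i=5: outside box; Z[5]=1 grow→box=[5,6)
i=6: outside box; Z[6]=0
i=7: outside box; Z[7]=0
i=8: outside box; Z[8]=1 grow→box=[8,9)
i=9: outside box; Z[9]=0
i=10: outside box; Z[10]=0
i=11: outside box; Z[11]=0
i=12: outside box; Z[12]=2 grow→box=[12,14)
i=13: min(r-i=1, Z[1]=0)=0; Z[13]=0
i=14: outside box; Z[14]=0
i=15: outside box; Z[15]=1 grow→box=[15,16)
i=16: outside box; Z[16]=0
i=17: outside box; Z[17]=0
i=18: outside box; Z[18]=0
i=19: outside box; Z[19]=4 grow→box=[19,23)
i=20: min(r-i=3, Z[1]=0)=0; Z[20]=0
i=21: min(r-i=2, Z[2]=0)=0; Z[21]=0
i=22: min(r-i=1, Z[3]=1)=1; Z[22]=2 grow→box=[22,24)
i=23: min(r-i=1, Z[1]=0)=0; Z[23]=0
i=24: outside box; Z[24]=5 grow→box=[24,29)
i=25: min(r-i=4, Z[1]=0)=0; Z[25]=0
i=26: min(r-i=3, Z[2]=0)=0; Z[26]=0
i=27: min(r-i=2, Z[3]=1)=1; Z[27]=1
i=28: min(r-i=1, Z[4]=0)=0; Z[28]=0
i=29: outside box; Z[29]=0
i=30: outside box; Z[30]=0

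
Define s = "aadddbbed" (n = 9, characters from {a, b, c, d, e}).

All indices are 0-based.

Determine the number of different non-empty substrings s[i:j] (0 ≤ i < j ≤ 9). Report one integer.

rank→(start, suffix):
  0 → (0, 'aadddbbed')
  1 → (1, 'adddbbed')
  2 → (5, 'bbed')
  3 → (6, 'bed')
  4 → (8, 'd')
  5 → (4, 'dbbed')
  6 → (3, 'ddbbed')
  7 → (2, 'dddbbed')
  8 → (7, 'ed')

SA = [0, 1, 5, 6, 8, 4, 3, 2, 7]
i: (SA[i-1],SA[i]) lcp shared
  1: (0,1) 1 'a'
  2: (1,5) 0 ''
  3: (5,6) 1 'b'
  4: (6,8) 0 ''
  5: (8,4) 1 'd'
  6: (4,3) 1 'd'
  7: (3,2) 2 'dd'
  8: (2,7) 0 ''

n(n+1)/2 = 9·10/2 = 45
Σ LCP = 0 + 1 + 0 + 1 + 0 + 1 + 1 + 2 + 0 = 6
distinct = 45 − 6 = 39

39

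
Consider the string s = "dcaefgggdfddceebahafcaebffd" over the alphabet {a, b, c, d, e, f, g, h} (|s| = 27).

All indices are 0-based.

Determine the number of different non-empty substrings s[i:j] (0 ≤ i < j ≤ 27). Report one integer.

352

rank | idx | suffix
   0 |  21 | aebffd
   1 |   2 | aefgggdfddceebahafcaebffd
   2 |  18 | afcaebffd
   3 |  16 | ahafcaebffd
   4 |  15 | bahafcaebffd
   5 |  23 | bffd
   6 |  20 | caebffd
   7 |   1 | caefgggdfddceebahafcaebffd
   8 |  12 | ceebahafcaebffd
   9 |  26 | d
  10 |   0 | dcaefgggdfddceebahafcaebffd
  11 |  11 | dceebahafcaebffd
  12 |  10 | ddceebahafcaebffd
  13 |   8 | dfddceebahafcaebffd
  14 |  14 | ebahafcaebffd
  15 |  22 | ebffd
  16 |  13 | eebahafcaebffd
  17 |   3 | efgggdfddceebahafcaebffd
  18 |  19 | fcaebffd
  19 |  25 | fd
  20 |   9 | fddceebahafcaebffd
  21 |  24 | ffd
  22 |   4 | fgggdfddceebahafcaebffd
  23 |   7 | gdfddceebahafcaebffd
  24 |   6 | ggdfddceebahafcaebffd
  25 |   5 | gggdfddceebahafcaebffd
  26 |  17 | hafcaebffd

SA = [21, 2, 18, 16, 15, 23, 20, 1, 12, 26, 0, 11, 10, 8, 14, 22, 13, 3, 19, 25, 9, 24, 4, 7, 6, 5, 17]
i: (SA[i-1],SA[i]) lcp shared
  1: (21,2) 2 'ae'
  2: (2,18) 1 'a'
  3: (18,16) 1 'a'
  4: (16,15) 0 ''
  5: (15,23) 1 'b'
  6: (23,20) 0 ''
  7: (20,1) 3 'cae'
  8: (1,12) 1 'c'
  9: (12,26) 0 ''
  10: (26,0) 1 'd'
  11: (0,11) 2 'dc'
  12: (11,10) 1 'd'
  13: (10,8) 1 'd'
  14: (8,14) 0 ''
  15: (14,22) 2 'eb'
  16: (22,13) 1 'e'
  17: (13,3) 1 'e'
  18: (3,19) 0 ''
  19: (19,25) 1 'f'
  20: (25,9) 2 'fd'
  21: (9,24) 1 'f'
  22: (24,4) 1 'f'
  23: (4,7) 0 ''
  24: (7,6) 1 'g'
  25: (6,5) 2 'gg'
  26: (5,17) 0 ''

n(n+1)/2 = 27·28/2 = 378
Σ LCP = 0 + 2 + 1 + 1 + 0 + 1 + 0 + 3 + 1 + 0 + 1 + 2 + 1 + 1 + 0 + 2 + 1 + 1 + 0 + 1 + 2 + 1 + 1 + 0 + 1 + 2 + 0 = 26
distinct = 378 − 26 = 352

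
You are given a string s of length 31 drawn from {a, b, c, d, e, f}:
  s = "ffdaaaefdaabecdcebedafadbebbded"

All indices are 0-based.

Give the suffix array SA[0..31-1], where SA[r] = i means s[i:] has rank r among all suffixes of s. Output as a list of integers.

rank→(start, suffix):
  0 → (3, 'aaaefdaabecdcebedafadbebbded')
  1 → (9, 'aabecdcebedafadbebbded')
  2 → (4, 'aaefdaabecdcebedafadbebbded')
  3 → (10, 'abecdcebedafadbebbded')
  4 → (22, 'adbebbded')
  5 → (5, 'aefdaabecdcebedafadbebbded')
  6 → (20, 'afadbebbded')
  7 → (26, 'bbded')
  8 → (27, 'bded')
  9 → (24, 'bebbded')
  10 → (11, 'becdcebedafadbebbded')
  11 → (17, 'bedafadbebbded')
  12 → (13, 'cdcebedafadbebbded')
  13 → (15, 'cebedafadbebbded')
  14 → (30, 'd')
  15 → (2, 'daaaefdaabecdcebedafadbebbded')
  16 → (8, 'daabecdcebedafadbebbded')
  17 → (19, 'dafadbebbded')
  18 → (23, 'dbebbded')
  19 → (14, 'dcebedafadbebbded')
  20 → (28, 'ded')
  21 → (25, 'ebbded')
  22 → (16, 'ebedafadbebbded')
  23 → (12, 'ecdcebedafadbebbded')
  24 → (29, 'ed')
  25 → (18, 'edafadbebbded')
  26 → (6, 'efdaabecdcebedafadbebbded')
  27 → (21, 'fadbebbded')
  28 → (1, 'fdaaaefdaabecdcebedafadbebbded')
  29 → (7, 'fdaabecdcebedafadbebbded')
  30 → (0, 'ffdaaaefdaabecdcebedafadbebbded')

[3, 9, 4, 10, 22, 5, 20, 26, 27, 24, 11, 17, 13, 15, 30, 2, 8, 19, 23, 14, 28, 25, 16, 12, 29, 18, 6, 21, 1, 7, 0]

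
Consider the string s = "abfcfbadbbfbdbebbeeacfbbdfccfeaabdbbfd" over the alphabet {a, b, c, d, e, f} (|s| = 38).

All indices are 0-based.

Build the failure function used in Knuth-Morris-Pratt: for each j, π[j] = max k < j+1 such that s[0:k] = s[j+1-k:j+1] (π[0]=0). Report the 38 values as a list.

[0, 0, 0, 0, 0, 0, 1, 0, 0, 0, 0, 0, 0, 0, 0, 0, 0, 0, 0, 1, 0, 0, 0, 0, 0, 0, 0, 0, 0, 0, 1, 1, 2, 0, 0, 0, 0, 0]

π[0] = 0
j=1 s[j]='b': π[1]=0 (border '')
j=2 s[j]='f': π[2]=0 (border '')
j=3 s[j]='c': π[3]=0 (border '')
j=4 s[j]='f': π[4]=0 (border '')
j=5 s[j]='b': π[5]=0 (border '')
j=6 s[j]='a': π[6]=1 (border 'a')
j=7 s[j]='d': k: 1→0; π[7]=0 (border '')
j=8 s[j]='b': π[8]=0 (border '')
j=9 s[j]='b': π[9]=0 (border '')
j=10 s[j]='f': π[10]=0 (border '')
j=11 s[j]='b': π[11]=0 (border '')
j=12 s[j]='d': π[12]=0 (border '')
j=13 s[j]='b': π[13]=0 (border '')
j=14 s[j]='e': π[14]=0 (border '')
j=15 s[j]='b': π[15]=0 (border '')
j=16 s[j]='b': π[16]=0 (border '')
j=17 s[j]='e': π[17]=0 (border '')
j=18 s[j]='e': π[18]=0 (border '')
j=19 s[j]='a': π[19]=1 (border 'a')
j=20 s[j]='c': k: 1→0; π[20]=0 (border '')
j=21 s[j]='f': π[21]=0 (border '')
j=22 s[j]='b': π[22]=0 (border '')
j=23 s[j]='b': π[23]=0 (border '')
j=24 s[j]='d': π[24]=0 (border '')
j=25 s[j]='f': π[25]=0 (border '')
j=26 s[j]='c': π[26]=0 (border '')
j=27 s[j]='c': π[27]=0 (border '')
j=28 s[j]='f': π[28]=0 (border '')
j=29 s[j]='e': π[29]=0 (border '')
j=30 s[j]='a': π[30]=1 (border 'a')
j=31 s[j]='a': k: 1→0; π[31]=1 (border 'a')
j=32 s[j]='b': π[32]=2 (border 'ab')
j=33 s[j]='d': k: 2→0; π[33]=0 (border '')
j=34 s[j]='b': π[34]=0 (border '')
j=35 s[j]='b': π[35]=0 (border '')
j=36 s[j]='f': π[36]=0 (border '')
j=37 s[j]='d': π[37]=0 (border '')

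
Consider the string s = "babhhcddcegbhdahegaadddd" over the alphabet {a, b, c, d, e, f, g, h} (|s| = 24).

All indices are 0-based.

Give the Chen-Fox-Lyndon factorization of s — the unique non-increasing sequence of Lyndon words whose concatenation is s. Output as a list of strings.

emit factor 1: 'b' (i=0, period=1)
emit factor 2: 'abhhcddcegbhdaheg' (i=1, period=17)
emit factor 3: 'aadddd' (i=18, period=6)

["b", "abhhcddcegbhdaheg", "aadddd"]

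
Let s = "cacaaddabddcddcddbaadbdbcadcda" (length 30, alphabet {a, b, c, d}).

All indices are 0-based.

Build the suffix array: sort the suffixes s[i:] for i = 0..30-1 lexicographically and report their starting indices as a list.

[29, 18, 3, 7, 1, 19, 25, 4, 17, 23, 21, 8, 2, 0, 24, 27, 14, 11, 28, 6, 16, 22, 20, 26, 13, 10, 5, 15, 12, 9]

rank→(start, suffix):
  0 → (29, 'a')
  1 → (18, 'aadbdbcadcda')
  2 → (3, 'aaddabddcddcddbaadbdbcadcda')
  3 → (7, 'abddcddcddbaadbdbcadcda')
  4 → (1, 'acaaddabddcddcddbaadbdbcadcda')
  5 → (19, 'adbdbcadcda')
  6 → (25, 'adcda')
  7 → (4, 'addabddcddcddbaadbdbcadcda')
  8 → (17, 'baadbdbcadcda')
  9 → (23, 'bcadcda')
  10 → (21, 'bdbcadcda')
  11 → (8, 'bddcddcddbaadbdbcadcda')
  12 → (2, 'caaddabddcddcddbaadbdbcadcda')
  13 → (0, 'cacaaddabddcddcddbaadbdbcadcda')
  14 → (24, 'cadcda')
  15 → (27, 'cda')
  16 → (14, 'cddbaadbdbcadcda')
  17 → (11, 'cddcddbaadbdbcadcda')
  18 → (28, 'da')
  19 → (6, 'dabddcddcddbaadbdbcadcda')
  20 → (16, 'dbaadbdbcadcda')
  21 → (22, 'dbcadcda')
  22 → (20, 'dbdbcadcda')
  23 → (26, 'dcda')
  24 → (13, 'dcddbaadbdbcadcda')
  25 → (10, 'dcddcddbaadbdbcadcda')
  26 → (5, 'ddabddcddcddbaadbdbcadcda')
  27 → (15, 'ddbaadbdbcadcda')
  28 → (12, 'ddcddbaadbdbcadcda')
  29 → (9, 'ddcddcddbaadbdbcadcda')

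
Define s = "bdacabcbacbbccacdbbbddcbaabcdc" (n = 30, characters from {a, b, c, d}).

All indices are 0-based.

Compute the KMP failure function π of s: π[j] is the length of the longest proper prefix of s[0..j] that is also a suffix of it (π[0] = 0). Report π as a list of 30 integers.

π[0] = 0
j=1 s[j]='d': π[1]=0 (border '')
j=2 s[j]='a': π[2]=0 (border '')
j=3 s[j]='c': π[3]=0 (border '')
j=4 s[j]='a': π[4]=0 (border '')
j=5 s[j]='b': π[5]=1 (border 'b')
j=6 s[j]='c': k: 1→0; π[6]=0 (border '')
j=7 s[j]='b': π[7]=1 (border 'b')
j=8 s[j]='a': k: 1→0; π[8]=0 (border '')
j=9 s[j]='c': π[9]=0 (border '')
j=10 s[j]='b': π[10]=1 (border 'b')
j=11 s[j]='b': k: 1→0; π[11]=1 (border 'b')
j=12 s[j]='c': k: 1→0; π[12]=0 (border '')
j=13 s[j]='c': π[13]=0 (border '')
j=14 s[j]='a': π[14]=0 (border '')
j=15 s[j]='c': π[15]=0 (border '')
j=16 s[j]='d': π[16]=0 (border '')
j=17 s[j]='b': π[17]=1 (border 'b')
j=18 s[j]='b': k: 1→0; π[18]=1 (border 'b')
j=19 s[j]='b': k: 1→0; π[19]=1 (border 'b')
j=20 s[j]='d': π[20]=2 (border 'bd')
j=21 s[j]='d': k: 2→0; π[21]=0 (border '')
j=22 s[j]='c': π[22]=0 (border '')
j=23 s[j]='b': π[23]=1 (border 'b')
j=24 s[j]='a': k: 1→0; π[24]=0 (border '')
j=25 s[j]='a': π[25]=0 (border '')
j=26 s[j]='b': π[26]=1 (border 'b')
j=27 s[j]='c': k: 1→0; π[27]=0 (border '')
j=28 s[j]='d': π[28]=0 (border '')
j=29 s[j]='c': π[29]=0 (border '')

[0, 0, 0, 0, 0, 1, 0, 1, 0, 0, 1, 1, 0, 0, 0, 0, 0, 1, 1, 1, 2, 0, 0, 1, 0, 0, 1, 0, 0, 0]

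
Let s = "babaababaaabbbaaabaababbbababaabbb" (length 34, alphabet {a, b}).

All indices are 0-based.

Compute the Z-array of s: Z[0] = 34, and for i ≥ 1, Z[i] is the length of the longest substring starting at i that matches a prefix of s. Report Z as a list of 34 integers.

[34, 0, 2, 0, 0, 5, 0, 2, 0, 0, 0, 1, 1, 2, 0, 0, 0, 2, 0, 0, 3, 0, 1, 1, 4, 0, 6, 0, 2, 0, 0, 1, 1, 1]

Z[0]=34
i=1: i≥r, start 0; Z[1]=0
i=2: i≥r, start 0; Z[2]=2 extend→box=[2,4)
i=3: min(r-i=1, Z[1]=0)=0; Z[3]=0
i=4: i≥r, start 0; Z[4]=0
i=5: i≥r, start 0; Z[5]=5 extend→box=[5,10)
i=6: min(r-i=4, Z[1]=0)=0; Z[6]=0
i=7: min(r-i=3, Z[2]=2)=2; Z[7]=2
i=8: min(r-i=2, Z[3]=0)=0; Z[8]=0
i=9: min(r-i=1, Z[4]=0)=0; Z[9]=0
i=10: i≥r, start 0; Z[10]=0
i=11: i≥r, start 0; Z[11]=1 extend→box=[11,12)
i=12: i≥r, start 0; Z[12]=1 extend→box=[12,13)
i=13: i≥r, start 0; Z[13]=2 extend→box=[13,15)
i=14: min(r-i=1, Z[1]=0)=0; Z[14]=0
i=15: i≥r, start 0; Z[15]=0
i=16: i≥r, start 0; Z[16]=0
i=17: i≥r, start 0; Z[17]=2 extend→box=[17,19)
i=18: min(r-i=1, Z[1]=0)=0; Z[18]=0
i=19: i≥r, start 0; Z[19]=0
i=20: i≥r, start 0; Z[20]=3 extend→box=[20,23)
i=21: min(r-i=2, Z[1]=0)=0; Z[21]=0
i=22: min(r-i=1, Z[2]=2)=1; Z[22]=1
i=23: i≥r, start 0; Z[23]=1 extend→box=[23,24)
i=24: i≥r, start 0; Z[24]=4 extend→box=[24,28)
i=25: min(r-i=3, Z[1]=0)=0; Z[25]=0
i=26: min(r-i=2, Z[2]=2)=2; Z[26]=6 extend→box=[26,32)
i=27: min(r-i=5, Z[1]=0)=0; Z[27]=0
i=28: min(r-i=4, Z[2]=2)=2; Z[28]=2
i=29: min(r-i=3, Z[3]=0)=0; Z[29]=0
i=30: min(r-i=2, Z[4]=0)=0; Z[30]=0
i=31: min(r-i=1, Z[5]=5)=1; Z[31]=1
i=32: i≥r, start 0; Z[32]=1 extend→box=[32,33)
i=33: i≥r, start 0; Z[33]=1 extend→box=[33,34)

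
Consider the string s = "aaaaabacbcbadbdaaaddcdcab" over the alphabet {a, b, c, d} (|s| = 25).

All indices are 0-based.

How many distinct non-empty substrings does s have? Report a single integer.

sorted suffixes:
  #0 SA[0]=0  'aaaaabacbcbadbdaaaddcdcab'
  #1 SA[1]=1  'aaaabacbcbadbdaaaddcdcab'
  #2 SA[2]=2  'aaabacbcbadbdaaaddcdcab'
  #3 SA[3]=15  'aaaddcdcab'
  #4 SA[4]=3  'aabacbcbadbdaaaddcdcab'
  #5 SA[5]=16  'aaddcdcab'
  #6 SA[6]=23  'ab'
  #7 SA[7]=4  'abacbcbadbdaaaddcdcab'
  #8 SA[8]=6  'acbcbadbdaaaddcdcab'
  #9 SA[9]=11  'adbdaaaddcdcab'
  #10 SA[10]=17  'addcdcab'
  #11 SA[11]=24  'b'
  #12 SA[12]=5  'bacbcbadbdaaaddcdcab'
  #13 SA[13]=10  'badbdaaaddcdcab'
  #14 SA[14]=8  'bcbadbdaaaddcdcab'
  #15 SA[15]=13  'bdaaaddcdcab'
  #16 SA[16]=22  'cab'
  #17 SA[17]=9  'cbadbdaaaddcdcab'
  #18 SA[18]=7  'cbcbadbdaaaddcdcab'
  #19 SA[19]=20  'cdcab'
  #20 SA[20]=14  'daaaddcdcab'
  #21 SA[21]=12  'dbdaaaddcdcab'
  #22 SA[22]=21  'dcab'
  #23 SA[23]=19  'dcdcab'
  #24 SA[24]=18  'ddcdcab'

SA = [0, 1, 2, 15, 3, 16, 23, 4, 6, 11, 17, 24, 5, 10, 8, 13, 22, 9, 7, 20, 14, 12, 21, 19, 18]
[i] adj suffixes → lcp
  [1] 0/1 → 4 ('aaaa')
  [2] 1/2 → 3 ('aaa')
  [3] 2/15 → 3 ('aaa')
  [4] 15/3 → 2 ('aa')
  [5] 3/16 → 2 ('aa')
  [6] 16/23 → 1 ('a')
  [7] 23/4 → 2 ('ab')
  [8] 4/6 → 1 ('a')
  [9] 6/11 → 1 ('a')
  [10] 11/17 → 2 ('ad')
  [11] 17/24 → 0 ('')
  [12] 24/5 → 1 ('b')
  [13] 5/10 → 2 ('ba')
  [14] 10/8 → 1 ('b')
  [15] 8/13 → 1 ('b')
  [16] 13/22 → 0 ('')
  [17] 22/9 → 1 ('c')
  [18] 9/7 → 2 ('cb')
  [19] 7/20 → 1 ('c')
  [20] 20/14 → 0 ('')
  [21] 14/12 → 1 ('d')
  [22] 12/21 → 1 ('d')
  [23] 21/19 → 2 ('dc')
  [24] 19/18 → 1 ('d')

n(n+1)/2 = 25·26/2 = 325
Σ LCP = 0 + 4 + 3 + 3 + 2 + 2 + 1 + 2 + 1 + 1 + 2 + 0 + 1 + 2 + 1 + 1 + 0 + 1 + 2 + 1 + 0 + 1 + 1 + 2 + 1 = 35
distinct = 325 − 35 = 290

290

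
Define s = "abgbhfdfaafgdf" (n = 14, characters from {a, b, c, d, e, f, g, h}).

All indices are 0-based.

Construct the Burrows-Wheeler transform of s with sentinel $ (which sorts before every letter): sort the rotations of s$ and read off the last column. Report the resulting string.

rank  rotation         last
    0  $abgbhfdfaafgdf  f
    1  aafgdf$abgbhfdf  f
    2  abgbhfdfaafgdf$  $
    3  afgdf$abgbhfdfa  a
    4  bgbhfdfaafgdf$a  a
    5  bhfdfaafgdf$abg  g
    6  df$abgbhfdfaafg  g
    7  dfaafgdf$abgbhf  f
    8  f$abgbhfdfaafgd  d
    9  faafgdf$abgbhfd  d
   10  fdfaafgdf$abgbh  h
   11  fgdf$abgbhfdfaa  a
   12  gbhfdfaafgdf$ab  b
   13  gdf$abgbhfdfaaf  f
   14  hfdfaafgdf$abgb  b

ff$aaggfddhabfb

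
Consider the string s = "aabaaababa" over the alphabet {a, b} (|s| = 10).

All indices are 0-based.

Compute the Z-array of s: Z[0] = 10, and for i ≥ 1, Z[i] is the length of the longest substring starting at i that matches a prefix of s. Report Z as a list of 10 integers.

Z[0]=10
i=1: i≥r, start 0; Z[1]=1 extend→box=[1,2)
i=2: i≥r, start 0; Z[2]=0
i=3: i≥r, start 0; Z[3]=2 extend→box=[3,5)
i=4: min(r-i=1, Z[1]=1)=1; Z[4]=4 extend→box=[4,8)
i=5: min(r-i=3, Z[1]=1)=1; Z[5]=1
i=6: min(r-i=2, Z[2]=0)=0; Z[6]=0
i=7: min(r-i=1, Z[3]=2)=1; Z[7]=1
i=8: i≥r, start 0; Z[8]=0
i=9: i≥r, start 0; Z[9]=1 extend→box=[9,10)

[10, 1, 0, 2, 4, 1, 0, 1, 0, 1]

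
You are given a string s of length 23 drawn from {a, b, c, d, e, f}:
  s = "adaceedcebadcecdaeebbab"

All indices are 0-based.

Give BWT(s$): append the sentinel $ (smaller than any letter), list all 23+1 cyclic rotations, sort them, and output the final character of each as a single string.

rank  rotation                  last
    0  $adaceedcebadcecdaeebbab  b
    1  ab$adaceedcebadcecdaeebb  b
    2  aceedcebadcecdaeebbab$ad  d
    3  adaceedcebadcecdaeebbab$  $
    4  adcecdaeebbab$adaceedceb  b
    5  aeebbab$adaceedcebadcecd  d
    6  b$adaceedcebadcecdaeebba  a
    7  bab$adaceedcebadcecdaeeb  b
    8  badcecdaeebbab$adaceedce  e
    9  bbab$adaceedcebadcecdaee  e
   10  cdaeebbab$adaceedcebadce  e
   11  cebadcecdaeebbab$adaceed  d
   12  cecdaeebbab$adaceedcebad  d
   13  ceedcebadcecdaeebbab$ada  a
   14  daceedcebadcecdaeebbab$a  a
   15  daeebbab$adaceedcebadcec  c
   16  dcebadcecdaeebbab$adacee  e
   17  dcecdaeebbab$adaceedceba  a
   18  ebadcecdaeebbab$adaceedc  c
   19  ebbab$adaceedcebadcecdae  e
   20  ecdaeebbab$adaceedcebadc  c
   21  edcebadcecdaeebbab$adace  e
   22  eebbab$adaceedcebadcecda  a
   23  eedcebadcecdaeebbab$adac  c

bbd$bdabeeeddaaceaceceac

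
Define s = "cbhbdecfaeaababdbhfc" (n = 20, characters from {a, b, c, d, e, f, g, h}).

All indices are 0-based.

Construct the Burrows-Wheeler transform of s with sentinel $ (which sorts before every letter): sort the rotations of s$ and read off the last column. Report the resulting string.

rank  rotation               last
    0  $cbhbdecfaeaababdbhfc  c
    1  aababdbhfc$cbhbdecfae  e
    2  ababdbhfc$cbhbdecfaea  a
    3  abdbhfc$cbhbdecfaeaab  b
    4  aeaababdbhfc$cbhbdecf  f
    5  babdbhfc$cbhbdecfaeaa  a
    6  bdbhfc$cbhbdecfaeaaba  a
    7  bdecfaeaababdbhfc$cbh  h
    8  bhbdecfaeaababdbhfc$c  c
    9  bhfc$cbhbdecfaeaababd  d
   10  c$cbhbdecfaeaababdbhf  f
   11  cbhbdecfaeaababdbhfc$  $
   12  cfaeaababdbhfc$cbhbde  e
   13  dbhfc$cbhbdecfaeaabab  b
   14  decfaeaababdbhfc$cbhb  b
   15  eaababdbhfc$cbhbdecfa  a
   16  ecfaeaababdbhfc$cbhbd  d
   17  faeaababdbhfc$cbhbdec  c
   18  fc$cbhbdecfaeaababdbh  h
   19  hbdecfaeaababdbhfc$cb  b
   20  hfc$cbhbdecfaeaababdb  b

ceabfaahcdf$ebbadchbb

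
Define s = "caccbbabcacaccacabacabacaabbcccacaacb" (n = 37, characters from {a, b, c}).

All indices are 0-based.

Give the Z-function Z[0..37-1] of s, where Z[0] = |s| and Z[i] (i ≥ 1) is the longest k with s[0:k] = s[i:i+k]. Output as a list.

Z[0]=37
i=1: fresh scan; Z[1]=0
i=2: fresh scan; Z[2]=1 scan→box=[2,3)
i=3: fresh scan; Z[3]=1 scan→box=[3,4)
i=4: fresh scan; Z[4]=0
i=5: fresh scan; Z[5]=0
i=6: fresh scan; Z[6]=0
i=7: fresh scan; Z[7]=0
i=8: fresh scan; Z[8]=3 scan→box=[8,11)
i=9: min(r-i=2, Z[1]=0)=0; Z[9]=0
i=10: min(r-i=1, Z[2]=1)=1; Z[10]=4 scan→box=[10,14)
i=11: min(r-i=3, Z[1]=0)=0; Z[11]=0
i=12: min(r-i=2, Z[2]=1)=1; Z[12]=1
i=13: min(r-i=1, Z[3]=1)=1; Z[13]=3 scan→box=[13,16)
i=14: min(r-i=2, Z[1]=0)=0; Z[14]=0
i=15: min(r-i=1, Z[2]=1)=1; Z[15]=2 scan→box=[15,17)
i=16: min(r-i=1, Z[1]=0)=0; Z[16]=0
i=17: fresh scan; Z[17]=0
i=18: fresh scan; Z[18]=0
i=19: fresh scan; Z[19]=2 scan→box=[19,21)
i=20: min(r-i=1, Z[1]=0)=0; Z[20]=0
i=21: fresh scan; Z[21]=0
i=22: fresh scan; Z[22]=0
i=23: fresh scan; Z[23]=2 scan→box=[23,25)
i=24: min(r-i=1, Z[1]=0)=0; Z[24]=0
i=25: fresh scan; Z[25]=0
i=26: fresh scan; Z[26]=0
i=27: fresh scan; Z[27]=0
i=28: fresh scan; Z[28]=1 scan→box=[28,29)
i=29: fresh scan; Z[29]=1 scan→box=[29,30)
i=30: fresh scan; Z[30]=3 scan→box=[30,33)
i=31: min(r-i=2, Z[1]=0)=0; Z[31]=0
i=32: min(r-i=1, Z[2]=1)=1; Z[32]=2 scan→box=[32,34)
i=33: min(r-i=1, Z[1]=0)=0; Z[33]=0
i=34: fresh scan; Z[34]=0
i=35: fresh scan; Z[35]=1 scan→box=[35,36)
i=36: fresh scan; Z[36]=0

[37, 0, 1, 1, 0, 0, 0, 0, 3, 0, 4, 0, 1, 3, 0, 2, 0, 0, 0, 2, 0, 0, 0, 2, 0, 0, 0, 0, 1, 1, 3, 0, 2, 0, 0, 1, 0]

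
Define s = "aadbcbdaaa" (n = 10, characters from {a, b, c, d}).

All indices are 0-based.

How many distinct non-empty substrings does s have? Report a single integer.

47

rank | idx | suffix
   0 |   9 | a
   1 |   8 | aa
   2 |   7 | aaa
   3 |   0 | aadbcbdaaa
   4 |   1 | adbcbdaaa
   5 |   3 | bcbdaaa
   6 |   5 | bdaaa
   7 |   4 | cbdaaa
   8 |   6 | daaa
   9 |   2 | dbcbdaaa

SA = [9, 8, 7, 0, 1, 3, 5, 4, 6, 2]
rank  pair      lcp
   1  s[9:],s[8:]  1  'a'
   2  s[8:],s[7:]  2  'aa'
   3  s[7:],s[0:]  2  'aa'
   4  s[0:],s[1:]  1  'a'
   5  s[1:],s[3:]  0  ''
   6  s[3:],s[5:]  1  'b'
   7  s[5:],s[4:]  0  ''
   8  s[4:],s[6:]  0  ''
   9  s[6:],s[2:]  1  'd'

n(n+1)/2 = 10·11/2 = 55
Σ LCP = 0 + 1 + 2 + 2 + 1 + 0 + 1 + 0 + 0 + 1 = 8
distinct = 55 − 8 = 47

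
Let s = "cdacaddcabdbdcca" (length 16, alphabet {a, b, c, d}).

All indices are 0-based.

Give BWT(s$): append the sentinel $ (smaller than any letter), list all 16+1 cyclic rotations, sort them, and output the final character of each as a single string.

accdcadcdad$cbdba

rank  rotation           last
    0  $cdacaddcabdbdcca  a
    1  a$cdacaddcabdbdcc  c
    2  abdbdcca$cdacaddc  c
    3  acaddcabdbdcca$cd  d
    4  addcabdbdcca$cdac  c
    5  bdbdcca$cdacaddca  a
    6  bdcca$cdacaddcabd  d
    7  ca$cdacaddcabdbdc  c
    8  cabdbdcca$cdacadd  d
    9  caddcabdbdcca$cda  a
   10  cca$cdacaddcabdbd  d
   11  cdacaddcabdbdcca$  $
   12  dacaddcabdbdcca$c  c
   13  dbdcca$cdacaddcab  b
   14  dcabdbdcca$cdacad  d
   15  dcca$cdacaddcabdb  b
   16  ddcabdbdcca$cdaca  a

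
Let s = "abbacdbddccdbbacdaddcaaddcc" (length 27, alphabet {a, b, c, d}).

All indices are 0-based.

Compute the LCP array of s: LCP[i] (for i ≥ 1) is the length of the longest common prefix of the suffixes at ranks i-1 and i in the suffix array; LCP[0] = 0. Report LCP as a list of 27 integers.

[0, 1, 1, 3, 1, 4, 0, 4, 1, 5, 1, 0, 1, 1, 2, 1, 2, 3, 0, 1, 2, 1, 2, 3, 1, 3, 4]

sorted suffixes:
  #0 SA[0]=21  'aaddcc'
  #1 SA[1]=0  'abbacdbddccdbbacdaddcaaddcc'
  #2 SA[2]=14  'acdaddcaaddcc'
  #3 SA[3]=3  'acdbddccdbbacdaddcaaddcc'
  #4 SA[4]=17  'addcaaddcc'
  #5 SA[5]=22  'addcc'
  #6 SA[6]=13  'bacdaddcaaddcc'
  #7 SA[7]=2  'bacdbddccdbbacdaddcaaddcc'
  #8 SA[8]=12  'bbacdaddcaaddcc'
  #9 SA[9]=1  'bbacdbddccdbbacdaddcaaddcc'
  #10 SA[10]=6  'bddccdbbacdaddcaaddcc'
  #11 SA[11]=26  'c'
  #12 SA[12]=20  'caaddcc'
  #13 SA[13]=25  'cc'
  #14 SA[14]=9  'ccdbbacdaddcaaddcc'
  #15 SA[15]=15  'cdaddcaaddcc'
  #16 SA[16]=10  'cdbbacdaddcaaddcc'
  #17 SA[17]=4  'cdbddccdbbacdaddcaaddcc'
  #18 SA[18]=16  'daddcaaddcc'
  #19 SA[19]=11  'dbbacdaddcaaddcc'
  #20 SA[20]=5  'dbddccdbbacdaddcaaddcc'
  #21 SA[21]=19  'dcaaddcc'
  #22 SA[22]=24  'dcc'
  #23 SA[23]=8  'dccdbbacdaddcaaddcc'
  #24 SA[24]=18  'ddcaaddcc'
  #25 SA[25]=23  'ddcc'
  #26 SA[26]=7  'ddccdbbacdaddcaaddcc'

SA = [21, 0, 14, 3, 17, 22, 13, 2, 12, 1, 6, 26, 20, 25, 9, 15, 10, 4, 16, 11, 5, 19, 24, 8, 18, 23, 7]
rank  pair      lcp
   1  s[21:],s[0:]  1  'a'
   2  s[0:],s[14:]  1  'a'
   3  s[14:],s[3:]  3  'acd'
   4  s[3:],s[17:]  1  'a'
   5  s[17:],s[22:]  4  'addc'
   6  s[22:],s[13:]  0  ''
   7  s[13:],s[2:]  4  'bacd'
   8  s[2:],s[12:]  1  'b'
   9  s[12:],s[1:]  5  'bbacd'
  10  s[1:],s[6:]  1  'b'
  11  s[6:],s[26:]  0  ''
  12  s[26:],s[20:]  1  'c'
  13  s[20:],s[25:]  1  'c'
  14  s[25:],s[9:]  2  'cc'
  15  s[9:],s[15:]  1  'c'
  16  s[15:],s[10:]  2  'cd'
  17  s[10:],s[4:]  3  'cdb'
  18  s[4:],s[16:]  0  ''
  19  s[16:],s[11:]  1  'd'
  20  s[11:],s[5:]  2  'db'
  21  s[5:],s[19:]  1  'd'
  22  s[19:],s[24:]  2  'dc'
  23  s[24:],s[8:]  3  'dcc'
  24  s[8:],s[18:]  1  'd'
  25  s[18:],s[23:]  3  'ddc'
  26  s[23:],s[7:]  4  'ddcc'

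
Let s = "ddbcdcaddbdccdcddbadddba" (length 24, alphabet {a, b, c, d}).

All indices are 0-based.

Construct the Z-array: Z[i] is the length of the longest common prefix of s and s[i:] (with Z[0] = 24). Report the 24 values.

[24, 1, 0, 0, 1, 0, 0, 3, 1, 0, 1, 0, 0, 1, 0, 3, 1, 0, 0, 2, 3, 1, 0, 0]

Z[0]=24
i=1: outside box; Z[1]=1 grow→box=[1,2)
i=2: outside box; Z[2]=0
i=3: outside box; Z[3]=0
i=4: outside box; Z[4]=1 grow→box=[4,5)
i=5: outside box; Z[5]=0
i=6: outside box; Z[6]=0
i=7: outside box; Z[7]=3 grow→box=[7,10)
i=8: min(r-i=2, Z[1]=1)=1; Z[8]=1
i=9: min(r-i=1, Z[2]=0)=0; Z[9]=0
i=10: outside box; Z[10]=1 grow→box=[10,11)
i=11: outside box; Z[11]=0
i=12: outside box; Z[12]=0
i=13: outside box; Z[13]=1 grow→box=[13,14)
i=14: outside box; Z[14]=0
i=15: outside box; Z[15]=3 grow→box=[15,18)
i=16: min(r-i=2, Z[1]=1)=1; Z[16]=1
i=17: min(r-i=1, Z[2]=0)=0; Z[17]=0
i=18: outside box; Z[18]=0
i=19: outside box; Z[19]=2 grow→box=[19,21)
i=20: min(r-i=1, Z[1]=1)=1; Z[20]=3 grow→box=[20,23)
i=21: min(r-i=2, Z[1]=1)=1; Z[21]=1
i=22: min(r-i=1, Z[2]=0)=0; Z[22]=0
i=23: outside box; Z[23]=0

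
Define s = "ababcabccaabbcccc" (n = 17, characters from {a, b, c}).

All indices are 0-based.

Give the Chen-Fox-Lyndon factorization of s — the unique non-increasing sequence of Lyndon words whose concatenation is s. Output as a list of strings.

["ababcabcc", "aabbcccc"]

emit factor 1: 'ababcabcc' (i=0, period=9)
emit factor 2: 'aabbcccc' (i=9, period=8)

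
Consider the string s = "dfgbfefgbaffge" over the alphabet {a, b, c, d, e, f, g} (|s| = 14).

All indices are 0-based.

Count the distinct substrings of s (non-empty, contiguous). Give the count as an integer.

93

rank | idx | suffix
   0 |   9 | affge
   1 |   8 | baffge
   2 |   3 | bfefgbaffge
   3 |   0 | dfgbfefgbaffge
   4 |  13 | e
   5 |   5 | efgbaffge
   6 |   4 | fefgbaffge
   7 |  10 | ffge
   8 |   6 | fgbaffge
   9 |   1 | fgbfefgbaffge
  10 |  11 | fge
  11 |   7 | gbaffge
  12 |   2 | gbfefgbaffge
  13 |  12 | ge

SA = [9, 8, 3, 0, 13, 5, 4, 10, 6, 1, 11, 7, 2, 12]
[i] adj suffixes → lcp
  [1] 9/8 → 0 ('')
  [2] 8/3 → 1 ('b')
  [3] 3/0 → 0 ('')
  [4] 0/13 → 0 ('')
  [5] 13/5 → 1 ('e')
  [6] 5/4 → 0 ('')
  [7] 4/10 → 1 ('f')
  [8] 10/6 → 1 ('f')
  [9] 6/1 → 3 ('fgb')
  [10] 1/11 → 2 ('fg')
  [11] 11/7 → 0 ('')
  [12] 7/2 → 2 ('gb')
  [13] 2/12 → 1 ('g')

n(n+1)/2 = 14·15/2 = 105
Σ LCP = 0 + 0 + 1 + 0 + 0 + 1 + 0 + 1 + 1 + 3 + 2 + 0 + 2 + 1 = 12
distinct = 105 − 12 = 93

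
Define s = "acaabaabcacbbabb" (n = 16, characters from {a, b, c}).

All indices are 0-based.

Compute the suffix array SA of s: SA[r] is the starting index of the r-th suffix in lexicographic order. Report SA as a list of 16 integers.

[2, 5, 3, 13, 6, 0, 9, 15, 4, 12, 14, 11, 7, 1, 8, 10]

sorted suffixes:
  #0 SA[0]=2  'aabaabcacbbabb'
  #1 SA[1]=5  'aabcacbbabb'
  #2 SA[2]=3  'abaabcacbbabb'
  #3 SA[3]=13  'abb'
  #4 SA[4]=6  'abcacbbabb'
  #5 SA[5]=0  'acaabaabcacbbabb'
  #6 SA[6]=9  'acbbabb'
  #7 SA[7]=15  'b'
  #8 SA[8]=4  'baabcacbbabb'
  #9 SA[9]=12  'babb'
  #10 SA[10]=14  'bb'
  #11 SA[11]=11  'bbabb'
  #12 SA[12]=7  'bcacbbabb'
  #13 SA[13]=1  'caabaabcacbbabb'
  #14 SA[14]=8  'cacbbabb'
  #15 SA[15]=10  'cbbabb'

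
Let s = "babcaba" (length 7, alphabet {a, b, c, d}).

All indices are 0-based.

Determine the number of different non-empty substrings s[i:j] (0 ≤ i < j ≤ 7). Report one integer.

sorted suffixes:
  #0 SA[0]=6  'a'
  #1 SA[1]=4  'aba'
  #2 SA[2]=1  'abcaba'
  #3 SA[3]=5  'ba'
  #4 SA[4]=0  'babcaba'
  #5 SA[5]=2  'bcaba'
  #6 SA[6]=3  'caba'

SA = [6, 4, 1, 5, 0, 2, 3]
[i] adj suffixes → lcp
  [1] 6/4 → 1 ('a')
  [2] 4/1 → 2 ('ab')
  [3] 1/5 → 0 ('')
  [4] 5/0 → 2 ('ba')
  [5] 0/2 → 1 ('b')
  [6] 2/3 → 0 ('')

n(n+1)/2 = 7·8/2 = 28
Σ LCP = 0 + 1 + 2 + 0 + 2 + 1 + 0 = 6
distinct = 28 − 6 = 22

22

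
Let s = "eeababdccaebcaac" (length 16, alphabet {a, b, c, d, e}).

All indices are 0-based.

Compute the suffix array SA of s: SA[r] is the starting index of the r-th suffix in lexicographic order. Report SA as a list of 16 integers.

[13, 2, 4, 14, 9, 3, 11, 5, 15, 12, 8, 7, 6, 1, 10, 0]

sorted suffixes:
  #0 SA[0]=13  'aac'
  #1 SA[1]=2  'ababdccaebcaac'
  #2 SA[2]=4  'abdccaebcaac'
  #3 SA[3]=14  'ac'
  #4 SA[4]=9  'aebcaac'
  #5 SA[5]=3  'babdccaebcaac'
  #6 SA[6]=11  'bcaac'
  #7 SA[7]=5  'bdccaebcaac'
  #8 SA[8]=15  'c'
  #9 SA[9]=12  'caac'
  #10 SA[10]=8  'caebcaac'
  #11 SA[11]=7  'ccaebcaac'
  #12 SA[12]=6  'dccaebcaac'
  #13 SA[13]=1  'eababdccaebcaac'
  #14 SA[14]=10  'ebcaac'
  #15 SA[15]=0  'eeababdccaebcaac'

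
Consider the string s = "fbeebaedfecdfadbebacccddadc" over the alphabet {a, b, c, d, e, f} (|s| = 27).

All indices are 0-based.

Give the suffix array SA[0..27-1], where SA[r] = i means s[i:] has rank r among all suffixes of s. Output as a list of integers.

[18, 13, 24, 5, 17, 4, 15, 1, 26, 19, 20, 21, 10, 23, 14, 25, 22, 11, 7, 16, 3, 9, 6, 2, 12, 0, 8]

rank | idx | suffix
   0 |  18 | acccddadc
   1 |  13 | adbebacccddadc
   2 |  24 | adc
   3 |   5 | aedfecdfadbebacccddadc
   4 |  17 | bacccddadc
   5 |   4 | baedfecdfadbebacccddadc
   6 |  15 | bebacccddadc
   7 |   1 | beebaedfecdfadbebacccddadc
   8 |  26 | c
   9 |  19 | cccddadc
  10 |  20 | ccddadc
  11 |  21 | cddadc
  12 |  10 | cdfadbebacccddadc
  13 |  23 | dadc
  14 |  14 | dbebacccddadc
  15 |  25 | dc
  16 |  22 | ddadc
  17 |  11 | dfadbebacccddadc
  18 |   7 | dfecdfadbebacccddadc
  19 |  16 | ebacccddadc
  20 |   3 | ebaedfecdfadbebacccddadc
  21 |   9 | ecdfadbebacccddadc
  22 |   6 | edfecdfadbebacccddadc
  23 |   2 | eebaedfecdfadbebacccddadc
  24 |  12 | fadbebacccddadc
  25 |   0 | fbeebaedfecdfadbebacccddadc
  26 |   8 | fecdfadbebacccddadc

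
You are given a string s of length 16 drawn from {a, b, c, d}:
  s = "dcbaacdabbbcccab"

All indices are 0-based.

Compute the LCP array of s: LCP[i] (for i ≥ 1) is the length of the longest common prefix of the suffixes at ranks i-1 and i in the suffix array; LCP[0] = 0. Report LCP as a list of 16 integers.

rank→(start, suffix):
  0 → (3, 'aacdabbbcccab')
  1 → (14, 'ab')
  2 → (7, 'abbbcccab')
  3 → (4, 'acdabbbcccab')
  4 → (15, 'b')
  5 → (2, 'baacdabbbcccab')
  6 → (8, 'bbbcccab')
  7 → (9, 'bbcccab')
  8 → (10, 'bcccab')
  9 → (13, 'cab')
  10 → (1, 'cbaacdabbbcccab')
  11 → (12, 'ccab')
  12 → (11, 'cccab')
  13 → (5, 'cdabbbcccab')
  14 → (6, 'dabbbcccab')
  15 → (0, 'dcbaacdabbbcccab')

SA = [3, 14, 7, 4, 15, 2, 8, 9, 10, 13, 1, 12, 11, 5, 6, 0]
[i] adj suffixes → lcp
  [1] 3/14 → 1 ('a')
  [2] 14/7 → 2 ('ab')
  [3] 7/4 → 1 ('a')
  [4] 4/15 → 0 ('')
  [5] 15/2 → 1 ('b')
  [6] 2/8 → 1 ('b')
  [7] 8/9 → 2 ('bb')
  [8] 9/10 → 1 ('b')
  [9] 10/13 → 0 ('')
  [10] 13/1 → 1 ('c')
  [11] 1/12 → 1 ('c')
  [12] 12/11 → 2 ('cc')
  [13] 11/5 → 1 ('c')
  [14] 5/6 → 0 ('')
  [15] 6/0 → 1 ('d')

[0, 1, 2, 1, 0, 1, 1, 2, 1, 0, 1, 1, 2, 1, 0, 1]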